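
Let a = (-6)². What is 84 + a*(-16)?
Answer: -492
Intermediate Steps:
a = 36
84 + a*(-16) = 84 + 36*(-16) = 84 - 576 = -492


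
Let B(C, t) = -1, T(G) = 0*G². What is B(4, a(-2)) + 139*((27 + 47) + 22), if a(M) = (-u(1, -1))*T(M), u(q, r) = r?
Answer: 13343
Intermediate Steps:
T(G) = 0
a(M) = 0 (a(M) = -1*(-1)*0 = 1*0 = 0)
B(4, a(-2)) + 139*((27 + 47) + 22) = -1 + 139*((27 + 47) + 22) = -1 + 139*(74 + 22) = -1 + 139*96 = -1 + 13344 = 13343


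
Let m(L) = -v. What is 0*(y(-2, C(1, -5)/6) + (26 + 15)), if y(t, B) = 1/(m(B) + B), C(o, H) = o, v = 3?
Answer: 0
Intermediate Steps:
m(L) = -3 (m(L) = -1*3 = -3)
y(t, B) = 1/(-3 + B)
0*(y(-2, C(1, -5)/6) + (26 + 15)) = 0*(1/(-3 + 1/6) + (26 + 15)) = 0*(1/(-3 + 1*(⅙)) + 41) = 0*(1/(-3 + ⅙) + 41) = 0*(1/(-17/6) + 41) = 0*(-6/17 + 41) = 0*(691/17) = 0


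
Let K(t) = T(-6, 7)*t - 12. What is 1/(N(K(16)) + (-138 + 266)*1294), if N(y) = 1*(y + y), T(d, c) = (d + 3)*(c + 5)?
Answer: 1/164456 ≈ 6.0807e-6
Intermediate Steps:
T(d, c) = (3 + d)*(5 + c)
K(t) = -12 - 36*t (K(t) = (15 + 3*7 + 5*(-6) + 7*(-6))*t - 12 = (15 + 21 - 30 - 42)*t - 12 = -36*t - 12 = -12 - 36*t)
N(y) = 2*y (N(y) = 1*(2*y) = 2*y)
1/(N(K(16)) + (-138 + 266)*1294) = 1/(2*(-12 - 36*16) + (-138 + 266)*1294) = 1/(2*(-12 - 576) + 128*1294) = 1/(2*(-588) + 165632) = 1/(-1176 + 165632) = 1/164456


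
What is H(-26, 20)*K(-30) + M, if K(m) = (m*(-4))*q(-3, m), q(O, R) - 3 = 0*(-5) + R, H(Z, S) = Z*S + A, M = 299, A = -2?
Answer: 1691579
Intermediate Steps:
H(Z, S) = -2 + S*Z (H(Z, S) = Z*S - 2 = S*Z - 2 = -2 + S*Z)
q(O, R) = 3 + R (q(O, R) = 3 + (0*(-5) + R) = 3 + (0 + R) = 3 + R)
K(m) = -4*m*(3 + m) (K(m) = (m*(-4))*(3 + m) = (-4*m)*(3 + m) = -4*m*(3 + m))
H(-26, 20)*K(-30) + M = (-2 + 20*(-26))*(-4*(-30)*(3 - 30)) + 299 = (-2 - 520)*(-4*(-30)*(-27)) + 299 = -522*(-3240) + 299 = 1691280 + 299 = 1691579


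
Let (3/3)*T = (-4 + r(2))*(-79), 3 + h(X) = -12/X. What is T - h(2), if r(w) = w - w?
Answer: 325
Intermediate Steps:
h(X) = -3 - 12/X
r(w) = 0
T = 316 (T = (-4 + 0)*(-79) = -4*(-79) = 316)
T - h(2) = 316 - (-3 - 12/2) = 316 - (-3 - 12*½) = 316 - (-3 - 6) = 316 - 1*(-9) = 316 + 9 = 325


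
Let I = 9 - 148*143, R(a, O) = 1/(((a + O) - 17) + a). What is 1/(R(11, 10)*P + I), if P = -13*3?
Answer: -5/105788 ≈ -4.7264e-5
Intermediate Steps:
R(a, O) = 1/(-17 + O + 2*a) (R(a, O) = 1/(((O + a) - 17) + a) = 1/((-17 + O + a) + a) = 1/(-17 + O + 2*a))
P = -39
I = -21155 (I = 9 - 21164 = -21155)
1/(R(11, 10)*P + I) = 1/(-39/(-17 + 10 + 2*11) - 21155) = 1/(-39/(-17 + 10 + 22) - 21155) = 1/(-39/15 - 21155) = 1/((1/15)*(-39) - 21155) = 1/(-13/5 - 21155) = 1/(-105788/5) = -5/105788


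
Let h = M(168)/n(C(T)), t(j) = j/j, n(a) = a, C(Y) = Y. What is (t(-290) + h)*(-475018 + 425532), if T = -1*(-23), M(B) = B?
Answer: -9451826/23 ≈ -4.1095e+5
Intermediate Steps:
T = 23
t(j) = 1
h = 168/23 ≈ 7.3044
(t(-290) + h)*(-475018 + 425532) = (1 + 168/23)*(-475018 + 425532) = (191/23)*(-49486) = -9451826/23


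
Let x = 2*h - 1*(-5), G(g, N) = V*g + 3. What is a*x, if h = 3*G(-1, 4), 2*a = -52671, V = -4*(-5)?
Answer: 5109087/2 ≈ 2.5545e+6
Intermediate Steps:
V = 20
a = -52671/2 (a = (½)*(-52671) = -52671/2 ≈ -26336.)
G(g, N) = 3 + 20*g (G(g, N) = 20*g + 3 = 3 + 20*g)
h = -51 (h = 3*(3 + 20*(-1)) = 3*(3 - 20) = 3*(-17) = -51)
x = -97 (x = 2*(-51) - 1*(-5) = -102 + 5 = -97)
a*x = -52671/2*(-97) = 5109087/2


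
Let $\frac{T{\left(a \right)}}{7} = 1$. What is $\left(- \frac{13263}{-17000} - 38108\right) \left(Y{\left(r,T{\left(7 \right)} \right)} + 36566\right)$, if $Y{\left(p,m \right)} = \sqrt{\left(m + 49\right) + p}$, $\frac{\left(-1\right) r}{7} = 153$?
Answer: $- \frac{11844143100571}{8500} - \frac{647822737 i \sqrt{1015}}{17000} \approx -1.3934 \cdot 10^{9} - 1.2141 \cdot 10^{6} i$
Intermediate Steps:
$T{\left(a \right)} = 7$ ($T{\left(a \right)} = 7 \cdot 1 = 7$)
$r = -1071$ ($r = \left(-7\right) 153 = -1071$)
$Y{\left(p,m \right)} = \sqrt{49 + m + p}$ ($Y{\left(p,m \right)} = \sqrt{\left(49 + m\right) + p} = \sqrt{49 + m + p}$)
$\left(- \frac{13263}{-17000} - 38108\right) \left(Y{\left(r,T{\left(7 \right)} \right)} + 36566\right) = \left(- \frac{13263}{-17000} - 38108\right) \left(\sqrt{49 + 7 - 1071} + 36566\right) = \left(\left(-13263\right) \left(- \frac{1}{17000}\right) - 38108\right) \left(\sqrt{-1015} + 36566\right) = \left(\frac{13263}{17000} - 38108\right) \left(i \sqrt{1015} + 36566\right) = - \frac{647822737 \left(36566 + i \sqrt{1015}\right)}{17000} = - \frac{11844143100571}{8500} - \frac{647822737 i \sqrt{1015}}{17000}$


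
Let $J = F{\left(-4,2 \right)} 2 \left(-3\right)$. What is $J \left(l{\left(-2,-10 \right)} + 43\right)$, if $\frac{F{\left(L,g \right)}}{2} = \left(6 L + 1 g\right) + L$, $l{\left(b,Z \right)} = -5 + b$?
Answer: $11232$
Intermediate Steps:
$F{\left(L,g \right)} = 2 g + 14 L$ ($F{\left(L,g \right)} = 2 \left(\left(6 L + 1 g\right) + L\right) = 2 \left(\left(6 L + g\right) + L\right) = 2 \left(\left(g + 6 L\right) + L\right) = 2 \left(g + 7 L\right) = 2 g + 14 L$)
$J = 312$ ($J = \left(2 \cdot 2 + 14 \left(-4\right)\right) 2 \left(-3\right) = \left(4 - 56\right) 2 \left(-3\right) = \left(-52\right) 2 \left(-3\right) = \left(-104\right) \left(-3\right) = 312$)
$J \left(l{\left(-2,-10 \right)} + 43\right) = 312 \left(\left(-5 - 2\right) + 43\right) = 312 \left(-7 + 43\right) = 312 \cdot 36 = 11232$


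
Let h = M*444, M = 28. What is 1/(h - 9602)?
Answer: 1/2830 ≈ 0.00035336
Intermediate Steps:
h = 12432 (h = 28*444 = 12432)
1/(h - 9602) = 1/(12432 - 9602) = 1/2830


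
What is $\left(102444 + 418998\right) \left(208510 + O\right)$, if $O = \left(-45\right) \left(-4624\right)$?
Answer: $217227522780$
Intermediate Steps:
$O = 208080$
$\left(102444 + 418998\right) \left(208510 + O\right) = \left(102444 + 418998\right) \left(208510 + 208080\right) = 521442 \cdot 416590 = 217227522780$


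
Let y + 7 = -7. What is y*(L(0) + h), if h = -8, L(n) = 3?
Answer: 70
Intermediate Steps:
y = -14 (y = -7 - 7 = -14)
y*(L(0) + h) = -14*(3 - 8) = -14*(-5) = 70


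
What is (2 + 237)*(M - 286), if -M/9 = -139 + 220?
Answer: -242585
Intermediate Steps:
M = -729 (M = -9*(-139 + 220) = -9*81 = -729)
(2 + 237)*(M - 286) = (2 + 237)*(-729 - 286) = 239*(-1015) = -242585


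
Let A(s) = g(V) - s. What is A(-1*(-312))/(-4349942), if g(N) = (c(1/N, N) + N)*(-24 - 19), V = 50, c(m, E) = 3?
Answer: 2591/4349942 ≈ 0.00059564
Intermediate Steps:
g(N) = -129 - 43*N (g(N) = (3 + N)*(-24 - 19) = (3 + N)*(-43) = -129 - 43*N)
A(s) = -2279 - s (A(s) = (-129 - 43*50) - s = (-129 - 2150) - s = -2279 - s)
A(-1*(-312))/(-4349942) = (-2279 - (-1)*(-312))/(-4349942) = (-2279 - 1*312)*(-1/4349942) = (-2279 - 312)*(-1/4349942) = -2591*(-1/4349942) = 2591/4349942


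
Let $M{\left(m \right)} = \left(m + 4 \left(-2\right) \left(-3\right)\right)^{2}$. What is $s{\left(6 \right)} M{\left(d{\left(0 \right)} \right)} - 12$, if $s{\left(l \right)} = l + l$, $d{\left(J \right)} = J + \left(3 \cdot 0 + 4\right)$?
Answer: $9396$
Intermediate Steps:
$d{\left(J \right)} = 4 + J$ ($d{\left(J \right)} = J + \left(0 + 4\right) = J + 4 = 4 + J$)
$s{\left(l \right)} = 2 l$
$M{\left(m \right)} = \left(24 + m\right)^{2}$ ($M{\left(m \right)} = \left(m - -24\right)^{2} = \left(m + 24\right)^{2} = \left(24 + m\right)^{2}$)
$s{\left(6 \right)} M{\left(d{\left(0 \right)} \right)} - 12 = 2 \cdot 6 \left(24 + \left(4 + 0\right)\right)^{2} - 12 = 12 \left(24 + 4\right)^{2} - 12 = 12 \cdot 28^{2} - 12 = 12 \cdot 784 - 12 = 9408 - 12 = 9396$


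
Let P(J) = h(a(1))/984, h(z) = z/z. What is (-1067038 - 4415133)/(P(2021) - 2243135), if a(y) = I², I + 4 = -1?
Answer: 5394456264/2207244839 ≈ 2.4440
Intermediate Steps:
I = -5 (I = -4 - 1 = -5)
a(y) = 25 (a(y) = (-5)² = 25)
h(z) = 1
P(J) = 1/984
(-1067038 - 4415133)/(P(2021) - 2243135) = (-1067038 - 4415133)/(1/984 - 2243135) = -5482171/(-2207244839/984) = -5482171*(-984/2207244839) = 5394456264/2207244839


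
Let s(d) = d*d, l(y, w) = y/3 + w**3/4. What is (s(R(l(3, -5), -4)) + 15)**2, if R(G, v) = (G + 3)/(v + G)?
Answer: 86092949056/352275361 ≈ 244.39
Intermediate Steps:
l(y, w) = y/3 + w**3/4 (l(y, w) = y*(1/3) + w**3*(1/4) = y/3 + w**3/4)
R(G, v) = (3 + G)/(G + v)
s(d) = d**2
(s(R(l(3, -5), -4)) + 15)**2 = (((3 + ((1/3)*3 + (1/4)*(-5)**3))/(((1/3)*3 + (1/4)*(-5)**3) - 4))**2 + 15)**2 = (((3 + (1 + (1/4)*(-125)))/((1 + (1/4)*(-125)) - 4))**2 + 15)**2 = (((3 + (1 - 125/4))/((1 - 125/4) - 4))**2 + 15)**2 = (((3 - 121/4)/(-121/4 - 4))**2 + 15)**2 = ((-109/4/(-137/4))**2 + 15)**2 = ((-4/137*(-109/4))**2 + 15)**2 = ((109/137)**2 + 15)**2 = (11881/18769 + 15)**2 = (293416/18769)**2 = 86092949056/352275361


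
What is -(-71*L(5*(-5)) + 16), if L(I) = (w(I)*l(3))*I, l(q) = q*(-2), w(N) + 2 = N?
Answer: -287566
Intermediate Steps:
w(N) = -2 + N
l(q) = -2*q
L(I) = I*(12 - 6*I) (L(I) = ((-2 + I)*(-2*3))*I = ((-2 + I)*(-6))*I = (12 - 6*I)*I = I*(12 - 6*I))
-(-71*L(5*(-5)) + 16) = -(-426*5*(-5)*(2 - 5*(-5)) + 16) = -(-426*(-25)*(2 - 1*(-25)) + 16) = -(-426*(-25)*(2 + 25) + 16) = -(-426*(-25)*27 + 16) = -(-71*(-4050) + 16) = -(287550 + 16) = -1*287566 = -287566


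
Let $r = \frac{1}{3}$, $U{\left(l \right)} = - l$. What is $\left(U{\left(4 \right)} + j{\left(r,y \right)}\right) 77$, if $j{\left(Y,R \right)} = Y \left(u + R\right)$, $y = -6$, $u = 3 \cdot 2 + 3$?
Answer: $-231$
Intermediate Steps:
$u = 9$ ($u = 6 + 3 = 9$)
$r = \frac{1}{3} \approx 0.33333$
$j{\left(Y,R \right)} = Y \left(9 + R\right)$
$\left(U{\left(4 \right)} + j{\left(r,y \right)}\right) 77 = \left(\left(-1\right) 4 + \frac{9 - 6}{3}\right) 77 = \left(-4 + \frac{1}{3} \cdot 3\right) 77 = \left(-4 + 1\right) 77 = \left(-3\right) 77 = -231$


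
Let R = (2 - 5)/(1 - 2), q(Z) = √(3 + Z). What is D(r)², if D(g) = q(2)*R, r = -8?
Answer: 45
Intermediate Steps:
R = 3 (R = -3/(-1) = -3*(-1) = 3)
D(g) = 3*√5 (D(g) = √(3 + 2)*3 = √5*3 = 3*√5)
D(r)² = (3*√5)² = 45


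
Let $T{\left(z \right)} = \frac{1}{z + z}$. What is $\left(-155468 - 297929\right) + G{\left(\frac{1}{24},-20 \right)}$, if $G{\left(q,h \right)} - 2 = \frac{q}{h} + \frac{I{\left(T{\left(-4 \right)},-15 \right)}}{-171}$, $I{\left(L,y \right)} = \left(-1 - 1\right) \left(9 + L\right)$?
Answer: $- \frac{12404884417}{27360} \approx -4.534 \cdot 10^{5}$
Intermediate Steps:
$T{\left(z \right)} = \frac{1}{2 z}$
$I{\left(L,y \right)} = -18 - 2 L$ ($I{\left(L,y \right)} = - 2 \left(9 + L\right) = -18 - 2 L$)
$G{\left(q,h \right)} = \frac{1439}{684} + \frac{q}{h}$ ($G{\left(q,h \right)} = 2 + \left(\frac{q}{h} + \frac{-18 - 2 \frac{1}{2 \left(-4\right)}}{-171}\right) = 2 + \left(\frac{q}{h} + \left(-18 - 2 \cdot \frac{1}{2} \left(- \frac{1}{4}\right)\right) \left(- \frac{1}{171}\right)\right) = 2 + \left(\frac{q}{h} + \left(-18 - - \frac{1}{4}\right) \left(- \frac{1}{171}\right)\right) = 2 + \left(\frac{q}{h} + \left(-18 + \frac{1}{4}\right) \left(- \frac{1}{171}\right)\right) = 2 + \left(\frac{q}{h} - - \frac{71}{684}\right) = 2 + \left(\frac{q}{h} + \frac{71}{684}\right) = 2 + \left(\frac{71}{684} + \frac{q}{h}\right) = \frac{1439}{684} + \frac{q}{h}$)
$\left(-155468 - 297929\right) + G{\left(\frac{1}{24},-20 \right)} = \left(-155468 - 297929\right) + \left(\frac{1439}{684} + \frac{1}{24 \left(-20\right)}\right) = -453397 + \left(\frac{1439}{684} + \frac{1}{24} \left(- \frac{1}{20}\right)\right) = -453397 + \left(\frac{1439}{684} - \frac{1}{480}\right) = -453397 + \frac{57503}{27360} = - \frac{12404884417}{27360}$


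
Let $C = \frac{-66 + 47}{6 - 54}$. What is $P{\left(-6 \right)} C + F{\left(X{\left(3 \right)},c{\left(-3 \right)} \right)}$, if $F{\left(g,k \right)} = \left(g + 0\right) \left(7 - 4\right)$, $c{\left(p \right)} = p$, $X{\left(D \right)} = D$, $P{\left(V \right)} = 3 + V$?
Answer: $\frac{125}{16} \approx 7.8125$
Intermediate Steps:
$F{\left(g,k \right)} = 3 g$ ($F{\left(g,k \right)} = g 3 = 3 g$)
$C = \frac{19}{48}$ ($C = - \frac{19}{-48} = \left(-19\right) \left(- \frac{1}{48}\right) = \frac{19}{48} \approx 0.39583$)
$P{\left(-6 \right)} C + F{\left(X{\left(3 \right)},c{\left(-3 \right)} \right)} = \left(3 - 6\right) \frac{19}{48} + 3 \cdot 3 = \left(-3\right) \frac{19}{48} + 9 = - \frac{19}{16} + 9 = \frac{125}{16}$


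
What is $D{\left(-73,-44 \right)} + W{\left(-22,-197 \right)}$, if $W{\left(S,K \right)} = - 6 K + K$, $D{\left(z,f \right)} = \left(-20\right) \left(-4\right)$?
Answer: $1065$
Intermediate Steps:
$D{\left(z,f \right)} = 80$
$W{\left(S,K \right)} = - 5 K$
$D{\left(-73,-44 \right)} + W{\left(-22,-197 \right)} = 80 - -985 = 80 + 985 = 1065$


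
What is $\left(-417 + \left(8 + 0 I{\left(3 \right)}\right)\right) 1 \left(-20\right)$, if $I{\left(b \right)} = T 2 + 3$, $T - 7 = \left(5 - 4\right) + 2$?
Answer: $8180$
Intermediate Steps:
$T = 10$ ($T = 7 + \left(\left(5 - 4\right) + 2\right) = 7 + \left(1 + 2\right) = 7 + 3 = 10$)
$I{\left(b \right)} = 23$ ($I{\left(b \right)} = 10 \cdot 2 + 3 = 20 + 3 = 23$)
$\left(-417 + \left(8 + 0 I{\left(3 \right)}\right)\right) 1 \left(-20\right) = \left(-417 + \left(8 + 0 \cdot 23\right)\right) 1 \left(-20\right) = \left(-417 + \left(8 + 0\right)\right) \left(-20\right) = \left(-417 + 8\right) \left(-20\right) = \left(-409\right) \left(-20\right) = 8180$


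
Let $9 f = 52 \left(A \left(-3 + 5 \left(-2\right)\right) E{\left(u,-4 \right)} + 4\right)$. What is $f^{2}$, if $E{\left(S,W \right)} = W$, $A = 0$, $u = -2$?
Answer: $\frac{43264}{81} \approx 534.12$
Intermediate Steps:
$f = \frac{208}{9}$ ($f = \frac{52 \left(0 \left(-3 + 5 \left(-2\right)\right) \left(-4\right) + 4\right)}{9} = \frac{52 \left(0 \left(-3 - 10\right) \left(-4\right) + 4\right)}{9} = \frac{52 \left(0 \left(-13\right) \left(-4\right) + 4\right)}{9} = \frac{52 \left(0 \left(-4\right) + 4\right)}{9} = \frac{52 \left(0 + 4\right)}{9} = \frac{52 \cdot 4}{9} = \frac{1}{9} \cdot 208 = \frac{208}{9} \approx 23.111$)
$f^{2} = \left(\frac{208}{9}\right)^{2} = \frac{43264}{81}$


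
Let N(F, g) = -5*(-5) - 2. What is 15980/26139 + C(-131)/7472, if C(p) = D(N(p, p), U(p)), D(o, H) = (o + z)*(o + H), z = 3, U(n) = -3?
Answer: 16624355/24413826 ≈ 0.68094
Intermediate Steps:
N(F, g) = 23 (N(F, g) = 25 - 2 = 23)
D(o, H) = (3 + o)*(H + o) (D(o, H) = (o + 3)*(o + H) = (3 + o)*(H + o))
C(p) = 520 (C(p) = 23**2 + 3*(-3) + 3*23 - 3*23 = 529 - 9 + 69 - 69 = 520)
15980/26139 + C(-131)/7472 = 15980/26139 + 520/7472 = 15980*(1/26139) + 520*(1/7472) = 15980/26139 + 65/934 = 16624355/24413826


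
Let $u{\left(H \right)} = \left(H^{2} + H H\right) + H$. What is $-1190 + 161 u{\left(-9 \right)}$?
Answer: $23443$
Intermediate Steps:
$u{\left(H \right)} = H + 2 H^{2}$ ($u{\left(H \right)} = \left(H^{2} + H^{2}\right) + H = 2 H^{2} + H = H + 2 H^{2}$)
$-1190 + 161 u{\left(-9 \right)} = -1190 + 161 \left(- 9 \left(1 + 2 \left(-9\right)\right)\right) = -1190 + 161 \left(- 9 \left(1 - 18\right)\right) = -1190 + 161 \left(\left(-9\right) \left(-17\right)\right) = -1190 + 161 \cdot 153 = -1190 + 24633 = 23443$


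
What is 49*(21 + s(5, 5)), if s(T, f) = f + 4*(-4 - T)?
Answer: -490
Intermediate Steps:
s(T, f) = -16 + f - 4*T (s(T, f) = f + (-16 - 4*T) = -16 + f - 4*T)
49*(21 + s(5, 5)) = 49*(21 + (-16 + 5 - 4*5)) = 49*(21 + (-16 + 5 - 20)) = 49*(21 - 31) = 49*(-10) = -490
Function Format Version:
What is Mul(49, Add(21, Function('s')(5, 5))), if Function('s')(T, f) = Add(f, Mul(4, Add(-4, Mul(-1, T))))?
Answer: -490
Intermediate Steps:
Function('s')(T, f) = Add(-16, f, Mul(-4, T)) (Function('s')(T, f) = Add(f, Add(-16, Mul(-4, T))) = Add(-16, f, Mul(-4, T)))
Mul(49, Add(21, Function('s')(5, 5))) = Mul(49, Add(21, Add(-16, 5, Mul(-4, 5)))) = Mul(49, Add(21, Add(-16, 5, -20))) = Mul(49, Add(21, -31)) = Mul(49, -10) = -490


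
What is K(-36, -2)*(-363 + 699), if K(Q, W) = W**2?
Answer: 1344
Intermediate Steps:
K(-36, -2)*(-363 + 699) = (-2)**2*(-363 + 699) = 4*336 = 1344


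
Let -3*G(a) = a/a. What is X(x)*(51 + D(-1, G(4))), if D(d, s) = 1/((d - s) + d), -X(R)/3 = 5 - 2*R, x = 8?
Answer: 8316/5 ≈ 1663.2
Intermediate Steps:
G(a) = -⅓ (G(a) = -a/(3*a) = -⅓*1 = -⅓)
X(R) = -15 + 6*R (X(R) = -3*(5 - 2*R) = -15 + 6*R)
D(d, s) = 1/(-s + 2*d)
X(x)*(51 + D(-1, G(4))) = (-15 + 6*8)*(51 + 1/(-1*(-⅓) + 2*(-1))) = (-15 + 48)*(51 + 1/(⅓ - 2)) = 33*(51 + 1/(-5/3)) = 33*(51 - ⅗) = 33*(252/5) = 8316/5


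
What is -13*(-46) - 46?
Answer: 552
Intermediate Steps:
-13*(-46) - 46 = 598 - 46 = 552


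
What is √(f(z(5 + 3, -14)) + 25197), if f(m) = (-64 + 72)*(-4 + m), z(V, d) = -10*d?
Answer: √26285 ≈ 162.13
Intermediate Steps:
f(m) = -32 + 8*m (f(m) = 8*(-4 + m) = -32 + 8*m)
√(f(z(5 + 3, -14)) + 25197) = √((-32 + 8*(-10*(-14))) + 25197) = √((-32 + 8*140) + 25197) = √((-32 + 1120) + 25197) = √(1088 + 25197) = √26285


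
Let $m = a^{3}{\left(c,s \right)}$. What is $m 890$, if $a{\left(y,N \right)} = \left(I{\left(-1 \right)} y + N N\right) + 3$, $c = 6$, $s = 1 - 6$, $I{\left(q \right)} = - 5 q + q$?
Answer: $125141120$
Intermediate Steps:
$I{\left(q \right)} = - 4 q$
$s = -5$ ($s = 1 - 6 = -5$)
$a{\left(y,N \right)} = 3 + N^{2} + 4 y$ ($a{\left(y,N \right)} = \left(\left(-4\right) \left(-1\right) y + N N\right) + 3 = \left(4 y + N^{2}\right) + 3 = \left(N^{2} + 4 y\right) + 3 = 3 + N^{2} + 4 y$)
$m = 140608$ ($m = \left(3 + \left(-5\right)^{2} + 4 \cdot 6\right)^{3} = \left(3 + 25 + 24\right)^{3} = 52^{3} = 140608$)
$m 890 = 140608 \cdot 890 = 125141120$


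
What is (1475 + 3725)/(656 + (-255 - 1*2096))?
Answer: -1040/339 ≈ -3.0678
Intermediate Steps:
(1475 + 3725)/(656 + (-255 - 1*2096)) = 5200/(656 + (-255 - 2096)) = 5200/(656 - 2351) = 5200/(-1695) = 5200*(-1/1695) = -1040/339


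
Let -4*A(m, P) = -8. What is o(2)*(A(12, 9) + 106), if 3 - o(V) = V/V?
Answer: 216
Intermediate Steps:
o(V) = 2 (o(V) = 3 - V/V = 3 - 1*1 = 3 - 1 = 2)
A(m, P) = 2 (A(m, P) = -¼*(-8) = 2)
o(2)*(A(12, 9) + 106) = 2*(2 + 106) = 2*108 = 216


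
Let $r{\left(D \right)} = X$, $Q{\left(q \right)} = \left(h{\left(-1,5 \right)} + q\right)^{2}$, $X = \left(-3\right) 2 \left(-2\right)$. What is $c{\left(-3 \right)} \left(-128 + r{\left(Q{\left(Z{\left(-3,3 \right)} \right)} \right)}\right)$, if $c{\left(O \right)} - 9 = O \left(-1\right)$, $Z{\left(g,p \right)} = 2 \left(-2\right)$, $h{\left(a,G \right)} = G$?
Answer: $-1392$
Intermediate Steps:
$Z{\left(g,p \right)} = -4$
$X = 12$ ($X = \left(-6\right) \left(-2\right) = 12$)
$c{\left(O \right)} = 9 - O$ ($c{\left(O \right)} = 9 + O \left(-1\right) = 9 - O$)
$Q{\left(q \right)} = \left(5 + q\right)^{2}$
$r{\left(D \right)} = 12$
$c{\left(-3 \right)} \left(-128 + r{\left(Q{\left(Z{\left(-3,3 \right)} \right)} \right)}\right) = \left(9 - -3\right) \left(-128 + 12\right) = \left(9 + 3\right) \left(-116\right) = 12 \left(-116\right) = -1392$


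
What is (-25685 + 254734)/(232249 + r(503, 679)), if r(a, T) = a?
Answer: 229049/232752 ≈ 0.98409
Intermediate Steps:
(-25685 + 254734)/(232249 + r(503, 679)) = (-25685 + 254734)/(232249 + 503) = 229049/232752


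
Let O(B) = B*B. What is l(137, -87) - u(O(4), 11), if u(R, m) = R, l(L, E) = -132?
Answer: -148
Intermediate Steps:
O(B) = B²
l(137, -87) - u(O(4), 11) = -132 - 1*4² = -132 - 1*16 = -132 - 16 = -148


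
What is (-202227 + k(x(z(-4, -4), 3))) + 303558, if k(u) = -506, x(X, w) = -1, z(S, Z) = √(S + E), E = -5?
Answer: 100825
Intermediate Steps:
z(S, Z) = √(-5 + S) (z(S, Z) = √(S - 5) = √(-5 + S))
(-202227 + k(x(z(-4, -4), 3))) + 303558 = (-202227 - 506) + 303558 = -202733 + 303558 = 100825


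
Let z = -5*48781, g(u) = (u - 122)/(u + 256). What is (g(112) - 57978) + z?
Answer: -55546477/184 ≈ -3.0188e+5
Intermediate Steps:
g(u) = (-122 + u)/(256 + u)
z = -243905
(g(112) - 57978) + z = ((-122 + 112)/(256 + 112) - 57978) - 243905 = (-10/368 - 57978) - 243905 = ((1/368)*(-10) - 57978) - 243905 = (-5/184 - 57978) - 243905 = -10667957/184 - 243905 = -55546477/184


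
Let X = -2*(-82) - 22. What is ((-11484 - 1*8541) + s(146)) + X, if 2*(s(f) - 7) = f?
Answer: -19803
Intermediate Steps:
s(f) = 7 + f/2
X = 142 (X = 164 - 22 = 142)
((-11484 - 1*8541) + s(146)) + X = ((-11484 - 1*8541) + (7 + (½)*146)) + 142 = ((-11484 - 8541) + (7 + 73)) + 142 = (-20025 + 80) + 142 = -19945 + 142 = -19803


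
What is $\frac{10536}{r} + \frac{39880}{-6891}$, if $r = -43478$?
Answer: $- \frac{903253108}{149803449} \approx -6.0296$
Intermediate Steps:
$\frac{10536}{r} + \frac{39880}{-6891} = \frac{10536}{-43478} + \frac{39880}{-6891} = 10536 \left(- \frac{1}{43478}\right) + 39880 \left(- \frac{1}{6891}\right) = - \frac{5268}{21739} - \frac{39880}{6891} = - \frac{903253108}{149803449}$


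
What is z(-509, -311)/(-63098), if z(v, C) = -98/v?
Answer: -7/2294063 ≈ -3.0514e-6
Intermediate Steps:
z(-509, -311)/(-63098) = -98/(-509)/(-63098) = -98*(-1/509)*(-1/63098) = (98/509)*(-1/63098) = -7/2294063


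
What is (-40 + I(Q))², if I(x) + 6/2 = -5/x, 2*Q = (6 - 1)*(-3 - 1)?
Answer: 7225/4 ≈ 1806.3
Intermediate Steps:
Q = -10 (Q = ((6 - 1)*(-3 - 1))/2 = (5*(-4))/2 = (½)*(-20) = -10)
I(x) = -3 - 5/x
(-40 + I(Q))² = (-40 + (-3 - 5/(-10)))² = (-40 + (-3 - 5*(-⅒)))² = (-40 + (-3 + ½))² = (-40 - 5/2)² = (-85/2)² = 7225/4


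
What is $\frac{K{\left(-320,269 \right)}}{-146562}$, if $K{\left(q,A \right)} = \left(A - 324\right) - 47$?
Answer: $\frac{17}{24427} \approx 0.00069595$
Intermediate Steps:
$K{\left(q,A \right)} = -371 + A$ ($K{\left(q,A \right)} = \left(-324 + A\right) - 47 = -371 + A$)
$\frac{K{\left(-320,269 \right)}}{-146562} = \frac{-371 + 269}{-146562} = \left(-102\right) \left(- \frac{1}{146562}\right) = \frac{17}{24427}$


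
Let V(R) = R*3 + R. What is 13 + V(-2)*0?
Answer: 13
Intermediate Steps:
V(R) = 4*R (V(R) = 3*R + R = 4*R)
13 + V(-2)*0 = 13 + (4*(-2))*0 = 13 - 8*0 = 13 + 0 = 13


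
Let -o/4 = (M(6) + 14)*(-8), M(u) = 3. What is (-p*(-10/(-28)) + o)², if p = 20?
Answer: 14122564/49 ≈ 2.8822e+5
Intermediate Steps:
o = 544 (o = -4*(3 + 14)*(-8) = -68*(-8) = -4*(-136) = 544)
(-p*(-10/(-28)) + o)² = (-20*(-10/(-28)) + 544)² = (-20*(-10*(-1/28)) + 544)² = (-20*5/14 + 544)² = (-1*50/7 + 544)² = (-50/7 + 544)² = (3758/7)² = 14122564/49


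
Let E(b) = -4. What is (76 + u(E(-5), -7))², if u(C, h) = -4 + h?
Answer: 4225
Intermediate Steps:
(76 + u(E(-5), -7))² = (76 + (-4 - 7))² = (76 - 11)² = 65² = 4225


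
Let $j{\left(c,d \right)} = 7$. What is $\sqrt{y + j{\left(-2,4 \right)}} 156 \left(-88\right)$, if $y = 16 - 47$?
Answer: $- 27456 i \sqrt{6} \approx - 67253.0 i$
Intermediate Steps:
$y = -31$ ($y = 16 - 47 = -31$)
$\sqrt{y + j{\left(-2,4 \right)}} 156 \left(-88\right) = \sqrt{-31 + 7} \cdot 156 \left(-88\right) = \sqrt{-24} \cdot 156 \left(-88\right) = 2 i \sqrt{6} \cdot 156 \left(-88\right) = 312 i \sqrt{6} \left(-88\right) = - 27456 i \sqrt{6}$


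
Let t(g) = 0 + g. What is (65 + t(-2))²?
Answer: 3969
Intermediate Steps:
t(g) = g
(65 + t(-2))² = (65 - 2)² = 63² = 3969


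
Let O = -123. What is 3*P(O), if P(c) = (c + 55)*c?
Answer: 25092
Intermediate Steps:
P(c) = c*(55 + c) (P(c) = (55 + c)*c = c*(55 + c))
3*P(O) = 3*(-123*(55 - 123)) = 3*(-123*(-68)) = 3*8364 = 25092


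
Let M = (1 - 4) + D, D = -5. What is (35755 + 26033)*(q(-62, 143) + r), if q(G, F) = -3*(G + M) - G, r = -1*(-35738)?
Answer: 2224985880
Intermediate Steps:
M = -8 (M = (1 - 4) - 5 = -3 - 5 = -8)
r = 35738
q(G, F) = 24 - 4*G (q(G, F) = -3*(G - 8) - G = -3*(-8 + G) - G = (24 - 3*G) - G = 24 - 4*G)
(35755 + 26033)*(q(-62, 143) + r) = (35755 + 26033)*((24 - 4*(-62)) + 35738) = 61788*((24 + 248) + 35738) = 61788*(272 + 35738) = 61788*36010 = 2224985880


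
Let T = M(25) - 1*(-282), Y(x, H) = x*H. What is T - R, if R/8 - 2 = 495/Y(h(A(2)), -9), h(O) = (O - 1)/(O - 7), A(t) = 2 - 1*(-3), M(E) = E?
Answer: 71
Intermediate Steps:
A(t) = 5 (A(t) = 2 + 3 = 5)
h(O) = (-1 + O)/(-7 + O)
Y(x, H) = H*x
T = 307 (T = 25 - 1*(-282) = 25 + 282 = 307)
R = 236 (R = 16 + 8*(495/((-9*(-1 + 5)/(-7 + 5)))) = 16 + 8*(495/((-9*4/(-2)))) = 16 + 8*(495/((-(-9)*4/2))) = 16 + 8*(495/((-9*(-2)))) = 16 + 8*(495/18) = 16 + 8*(495*(1/18)) = 16 + 8*(55/2) = 16 + 220 = 236)
T - R = 307 - 1*236 = 307 - 236 = 71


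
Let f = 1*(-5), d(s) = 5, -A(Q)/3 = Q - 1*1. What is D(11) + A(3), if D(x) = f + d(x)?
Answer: -6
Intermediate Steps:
A(Q) = 3 - 3*Q (A(Q) = -3*(Q - 1*1) = -3*(Q - 1) = -3*(-1 + Q) = 3 - 3*Q)
f = -5
D(x) = 0 (D(x) = -5 + 5 = 0)
D(11) + A(3) = 0 + (3 - 3*3) = 0 + (3 - 9) = 0 - 6 = -6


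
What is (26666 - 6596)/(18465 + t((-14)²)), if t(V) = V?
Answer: 20070/18661 ≈ 1.0755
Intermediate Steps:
(26666 - 6596)/(18465 + t((-14)²)) = (26666 - 6596)/(18465 + (-14)²) = 20070/(18465 + 196) = 20070/18661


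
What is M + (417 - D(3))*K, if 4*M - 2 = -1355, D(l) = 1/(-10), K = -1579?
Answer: -13178783/20 ≈ -6.5894e+5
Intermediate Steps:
D(l) = -⅒
M = -1353/4 (M = ½ + (¼)*(-1355) = ½ - 1355/4 = -1353/4 ≈ -338.25)
M + (417 - D(3))*K = -1353/4 + (417 - 1*(-⅒))*(-1579) = -1353/4 + (417 + ⅒)*(-1579) = -1353/4 + (4171/10)*(-1579) = -1353/4 - 6586009/10 = -13178783/20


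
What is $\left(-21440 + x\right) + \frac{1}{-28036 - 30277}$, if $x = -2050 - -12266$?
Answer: $- \frac{654505113}{58313} \approx -11224.0$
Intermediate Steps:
$x = 10216$ ($x = -2050 + 12266 = 10216$)
$\left(-21440 + x\right) + \frac{1}{-28036 - 30277} = \left(-21440 + 10216\right) + \frac{1}{-28036 - 30277} = -11224 + \frac{1}{-58313} = -11224 - \frac{1}{58313} = - \frac{654505113}{58313}$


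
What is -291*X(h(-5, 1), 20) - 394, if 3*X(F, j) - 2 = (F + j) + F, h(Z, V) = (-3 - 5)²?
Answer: -14944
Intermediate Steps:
h(Z, V) = 64 (h(Z, V) = (-8)² = 64)
X(F, j) = ⅔ + j/3 + 2*F/3 (X(F, j) = ⅔ + ((F + j) + F)/3 = ⅔ + (j + 2*F)/3 = ⅔ + (j/3 + 2*F/3) = ⅔ + j/3 + 2*F/3)
-291*X(h(-5, 1), 20) - 394 = -291*(⅔ + (⅓)*20 + (⅔)*64) - 394 = -291*(⅔ + 20/3 + 128/3) - 394 = -291*50 - 394 = -14550 - 394 = -14944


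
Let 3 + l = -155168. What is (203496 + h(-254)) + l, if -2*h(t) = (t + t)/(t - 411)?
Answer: 32135871/665 ≈ 48325.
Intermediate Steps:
l = -155171 (l = -3 - 155168 = -155171)
h(t) = -t/(-411 + t) (h(t) = -(t + t)/(2*(t - 411)) = -2*t/(2*(-411 + t)) = -t/(-411 + t))
(203496 + h(-254)) + l = (203496 - 1*(-254)/(-411 - 254)) - 155171 = (203496 - 1*(-254)/(-665)) - 155171 = (203496 - 1*(-254)*(-1/665)) - 155171 = (203496 - 254/665) - 155171 = 135324586/665 - 155171 = 32135871/665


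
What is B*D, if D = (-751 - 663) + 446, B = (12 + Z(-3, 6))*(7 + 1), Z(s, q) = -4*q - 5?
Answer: 131648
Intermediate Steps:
Z(s, q) = -5 - 4*q
B = -136 (B = (12 + (-5 - 4*6))*(7 + 1) = (12 + (-5 - 24))*8 = (12 - 29)*8 = -17*8 = -136)
D = -968 (D = -1414 + 446 = -968)
B*D = -136*(-968) = 131648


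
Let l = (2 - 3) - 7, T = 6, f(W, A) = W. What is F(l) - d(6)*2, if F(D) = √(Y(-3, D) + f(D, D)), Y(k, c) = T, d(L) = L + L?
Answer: -24 + I*√2 ≈ -24.0 + 1.4142*I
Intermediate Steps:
d(L) = 2*L
Y(k, c) = 6
l = -8 (l = -1 - 7 = -8)
F(D) = √(6 + D)
F(l) - d(6)*2 = √(6 - 8) - 2*6*2 = √(-2) - 12*2 = I*√2 - 1*24 = I*√2 - 24 = -24 + I*√2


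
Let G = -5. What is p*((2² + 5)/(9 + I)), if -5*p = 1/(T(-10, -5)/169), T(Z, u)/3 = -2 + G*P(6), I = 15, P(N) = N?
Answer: 169/1280 ≈ 0.13203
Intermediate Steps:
T(Z, u) = -96 (T(Z, u) = 3*(-2 - 5*6) = 3*(-2 - 30) = 3*(-32) = -96)
p = 169/480 (p = -1/(5*((-96/169))) = -1/(5*((-96*1/169))) = -1/(5*(-96/169)) = -⅕*(-169/96) = 169/480 ≈ 0.35208)
p*((2² + 5)/(9 + I)) = 169*((2² + 5)/(9 + 15))/480 = 169*((4 + 5)/24)/480 = 169*(9*(1/24))/480 = (169/480)*(3/8) = 169/1280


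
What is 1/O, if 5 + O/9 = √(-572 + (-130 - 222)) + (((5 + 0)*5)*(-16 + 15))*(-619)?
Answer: 1105/153849744 - I*√231/1076948208 ≈ 7.1823e-6 - 1.4113e-8*I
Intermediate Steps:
O = 139230 + 18*I*√231 (O = -45 + 9*(√(-572 + (-130 - 222)) + (((5 + 0)*5)*(-16 + 15))*(-619)) = -45 + 9*(√(-572 - 352) + ((5*5)*(-1))*(-619)) = -45 + 9*(√(-924) + (25*(-1))*(-619)) = -45 + 9*(2*I*√231 - 25*(-619)) = -45 + 9*(2*I*√231 + 15475) = -45 + 9*(15475 + 2*I*√231) = -45 + (139275 + 18*I*√231) = 139230 + 18*I*√231 ≈ 1.3923e+5 + 273.58*I)
1/O = 1/(139230 + 18*I*√231)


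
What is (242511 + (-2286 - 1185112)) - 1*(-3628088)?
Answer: 2683201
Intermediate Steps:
(242511 + (-2286 - 1185112)) - 1*(-3628088) = (242511 - 1187398) + 3628088 = -944887 + 3628088 = 2683201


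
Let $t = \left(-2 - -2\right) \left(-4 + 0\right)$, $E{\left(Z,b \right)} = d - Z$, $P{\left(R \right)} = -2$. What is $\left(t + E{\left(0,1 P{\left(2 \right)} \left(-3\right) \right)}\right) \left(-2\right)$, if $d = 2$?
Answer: $-4$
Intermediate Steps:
$E{\left(Z,b \right)} = 2 - Z$
$t = 0$ ($t = \left(-2 + 2\right) \left(-4\right) = 0 \left(-4\right) = 0$)
$\left(t + E{\left(0,1 P{\left(2 \right)} \left(-3\right) \right)}\right) \left(-2\right) = \left(0 + \left(2 - 0\right)\right) \left(-2\right) = \left(0 + \left(2 + 0\right)\right) \left(-2\right) = \left(0 + 2\right) \left(-2\right) = 2 \left(-2\right) = -4$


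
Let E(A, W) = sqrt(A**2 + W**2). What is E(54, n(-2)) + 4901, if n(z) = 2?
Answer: 4901 + 2*sqrt(730) ≈ 4955.0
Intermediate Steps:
E(54, n(-2)) + 4901 = sqrt(54**2 + 2**2) + 4901 = sqrt(2916 + 4) + 4901 = sqrt(2920) + 4901 = 2*sqrt(730) + 4901 = 4901 + 2*sqrt(730)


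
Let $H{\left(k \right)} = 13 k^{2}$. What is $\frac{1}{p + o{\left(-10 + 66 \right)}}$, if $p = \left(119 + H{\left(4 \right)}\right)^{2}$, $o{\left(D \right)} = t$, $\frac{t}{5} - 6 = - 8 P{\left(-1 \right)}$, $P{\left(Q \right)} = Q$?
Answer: $\frac{1}{106999} \approx 9.3459 \cdot 10^{-6}$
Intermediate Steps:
$t = 70$ ($t = 30 + 5 \left(\left(-8\right) \left(-1\right)\right) = 30 + 5 \cdot 8 = 30 + 40 = 70$)
$o{\left(D \right)} = 70$
$p = 106929$ ($p = \left(119 + 13 \cdot 4^{2}\right)^{2} = \left(119 + 13 \cdot 16\right)^{2} = \left(119 + 208\right)^{2} = 327^{2} = 106929$)
$\frac{1}{p + o{\left(-10 + 66 \right)}} = \frac{1}{106929 + 70} = \frac{1}{106999}$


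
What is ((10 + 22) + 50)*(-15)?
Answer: -1230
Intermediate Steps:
((10 + 22) + 50)*(-15) = (32 + 50)*(-15) = 82*(-15) = -1230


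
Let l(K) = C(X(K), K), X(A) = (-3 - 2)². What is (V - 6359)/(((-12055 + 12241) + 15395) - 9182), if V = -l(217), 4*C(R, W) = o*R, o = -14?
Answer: -4181/4266 ≈ -0.98007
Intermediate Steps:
X(A) = 25 (X(A) = (-5)² = 25)
C(R, W) = -7*R/2 (C(R, W) = (-14*R)/4 = -7*R/2)
l(K) = -175/2 (l(K) = -7/2*25 = -175/2)
V = 175/2 (V = -1*(-175/2) = 175/2 ≈ 87.500)
(V - 6359)/(((-12055 + 12241) + 15395) - 9182) = (175/2 - 6359)/(((-12055 + 12241) + 15395) - 9182) = -12543/(2*((186 + 15395) - 9182)) = -12543/(2*(15581 - 9182)) = -12543/2/6399 = -12543/2*1/6399 = -4181/4266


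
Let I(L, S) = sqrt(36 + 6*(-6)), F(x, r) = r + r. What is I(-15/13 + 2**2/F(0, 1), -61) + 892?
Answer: 892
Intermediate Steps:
F(x, r) = 2*r
I(L, S) = 0 (I(L, S) = sqrt(36 - 36) = sqrt(0) = 0)
I(-15/13 + 2**2/F(0, 1), -61) + 892 = 0 + 892 = 892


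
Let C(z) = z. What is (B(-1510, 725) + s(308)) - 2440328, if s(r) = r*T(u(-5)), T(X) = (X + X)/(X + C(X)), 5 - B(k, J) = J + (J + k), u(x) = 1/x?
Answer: -2439955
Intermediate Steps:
u(x) = 1/x
B(k, J) = 5 - k - 2*J (B(k, J) = 5 - (J + (J + k)) = 5 - (k + 2*J) = 5 + (-k - 2*J) = 5 - k - 2*J)
T(X) = 1 (T(X) = (X + X)/(X + X) = (2*X)/((2*X)) = (2*X)*(1/(2*X)) = 1)
s(r) = r (s(r) = r*1 = r)
(B(-1510, 725) + s(308)) - 2440328 = ((5 - 1*(-1510) - 2*725) + 308) - 2440328 = ((5 + 1510 - 1450) + 308) - 2440328 = (65 + 308) - 2440328 = 373 - 2440328 = -2439955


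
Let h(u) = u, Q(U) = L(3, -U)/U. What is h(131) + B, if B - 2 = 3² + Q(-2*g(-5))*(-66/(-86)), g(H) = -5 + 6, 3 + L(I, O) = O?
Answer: 12245/86 ≈ 142.38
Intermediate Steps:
L(I, O) = -3 + O
g(H) = 1
Q(U) = (-3 - U)/U
B = 979/86 (B = 2 + (3² + ((-3 - (-2))/((-2*1)))*(-66/(-86))) = 2 + (9 + ((-3 - 1*(-2))/(-2))*(-66*(-1/86))) = 2 + (9 - (-3 + 2)/2*(33/43)) = 2 + (9 - ½*(-1)*(33/43)) = 2 + (9 + (½)*(33/43)) = 2 + (9 + 33/86) = 2 + 807/86 = 979/86 ≈ 11.384)
h(131) + B = 131 + 979/86 = 12245/86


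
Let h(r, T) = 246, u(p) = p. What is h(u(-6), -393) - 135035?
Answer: -134789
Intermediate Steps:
h(u(-6), -393) - 135035 = 246 - 135035 = -134789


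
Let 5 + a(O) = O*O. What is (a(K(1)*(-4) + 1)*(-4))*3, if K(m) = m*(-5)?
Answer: -5232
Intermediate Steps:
K(m) = -5*m
a(O) = -5 + O² (a(O) = -5 + O*O = -5 + O²)
(a(K(1)*(-4) + 1)*(-4))*3 = ((-5 + (-5*1*(-4) + 1)²)*(-4))*3 = ((-5 + (-5*(-4) + 1)²)*(-4))*3 = ((-5 + (20 + 1)²)*(-4))*3 = ((-5 + 21²)*(-4))*3 = ((-5 + 441)*(-4))*3 = (436*(-4))*3 = -1744*3 = -5232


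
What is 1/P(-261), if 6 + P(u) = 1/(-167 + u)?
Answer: -428/2569 ≈ -0.16660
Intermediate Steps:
P(u) = -6 + 1/(-167 + u)
1/P(-261) = 1/((1003 - 6*(-261))/(-167 - 261)) = 1/((1003 + 1566)/(-428)) = 1/(-1/428*2569) = 1/(-2569/428) = -428/2569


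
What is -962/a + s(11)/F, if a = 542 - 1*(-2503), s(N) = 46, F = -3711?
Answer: -412228/1255555 ≈ -0.32832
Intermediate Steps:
a = 3045 (a = 542 + 2503 = 3045)
-962/a + s(11)/F = -962/3045 + 46/(-3711) = -962*1/3045 + 46*(-1/3711) = -962/3045 - 46/3711 = -412228/1255555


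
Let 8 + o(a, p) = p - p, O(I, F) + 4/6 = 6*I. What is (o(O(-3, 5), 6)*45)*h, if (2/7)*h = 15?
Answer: -18900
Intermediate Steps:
O(I, F) = -⅔ + 6*I
o(a, p) = -8 (o(a, p) = -8 + (p - p) = -8 + 0 = -8)
h = 105/2 (h = (7/2)*15 = 105/2 ≈ 52.500)
(o(O(-3, 5), 6)*45)*h = -8*45*(105/2) = -360*105/2 = -18900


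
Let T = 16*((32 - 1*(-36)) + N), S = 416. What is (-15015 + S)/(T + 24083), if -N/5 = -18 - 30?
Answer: -14599/29011 ≈ -0.50322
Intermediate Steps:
N = 240 (N = -5*(-18 - 30) = -5*(-48) = 240)
T = 4928 (T = 16*((32 - 1*(-36)) + 240) = 16*((32 + 36) + 240) = 16*(68 + 240) = 16*308 = 4928)
(-15015 + S)/(T + 24083) = (-15015 + 416)/(4928 + 24083) = -14599/29011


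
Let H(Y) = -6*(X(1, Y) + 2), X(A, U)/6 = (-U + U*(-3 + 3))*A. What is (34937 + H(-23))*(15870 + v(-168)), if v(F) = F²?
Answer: 1503473118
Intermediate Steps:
X(A, U) = -6*A*U (X(A, U) = 6*((-U + U*(-3 + 3))*A) = 6*((-U + U*0)*A) = 6*((-U + 0)*A) = 6*((-U)*A) = 6*(-A*U) = -6*A*U)
H(Y) = -12 + 36*Y (H(Y) = -6*(-6*1*Y + 2) = -6*(-6*Y + 2) = -6*(2 - 6*Y) = -12 + 36*Y)
(34937 + H(-23))*(15870 + v(-168)) = (34937 + (-12 + 36*(-23)))*(15870 + (-168)²) = (34937 + (-12 - 828))*(15870 + 28224) = (34937 - 840)*44094 = 34097*44094 = 1503473118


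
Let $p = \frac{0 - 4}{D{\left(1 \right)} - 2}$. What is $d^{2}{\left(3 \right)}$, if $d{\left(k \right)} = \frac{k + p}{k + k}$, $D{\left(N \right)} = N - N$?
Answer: $\frac{25}{36} \approx 0.69444$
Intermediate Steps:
$D{\left(N \right)} = 0$
$p = 2$ ($p = \frac{0 - 4}{0 - 2} = - \frac{4}{-2} = \left(-4\right) \left(- \frac{1}{2}\right) = 2$)
$d{\left(k \right)} = \frac{2 + k}{2 k}$ ($d{\left(k \right)} = \frac{k + 2}{k + k} = \frac{2 + k}{2 k}$)
$d^{2}{\left(3 \right)} = \left(\frac{2 + 3}{2 \cdot 3}\right)^{2} = \left(\frac{1}{2} \cdot \frac{1}{3} \cdot 5\right)^{2} = \left(\frac{5}{6}\right)^{2} = \frac{25}{36}$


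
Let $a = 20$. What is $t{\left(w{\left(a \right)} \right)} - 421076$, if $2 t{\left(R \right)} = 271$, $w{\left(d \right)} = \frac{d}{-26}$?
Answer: $- \frac{841881}{2} \approx -4.2094 \cdot 10^{5}$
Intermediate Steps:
$w{\left(d \right)} = - \frac{d}{26}$ ($w{\left(d \right)} = d \left(- \frac{1}{26}\right) = - \frac{d}{26}$)
$t{\left(R \right)} = \frac{271}{2}$ ($t{\left(R \right)} = \frac{1}{2} \cdot 271 = \frac{271}{2}$)
$t{\left(w{\left(a \right)} \right)} - 421076 = \frac{271}{2} - 421076 = - \frac{841881}{2}$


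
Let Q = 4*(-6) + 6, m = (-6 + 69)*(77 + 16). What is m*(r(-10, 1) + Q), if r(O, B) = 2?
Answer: -93744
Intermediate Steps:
m = 5859 (m = 63*93 = 5859)
Q = -18 (Q = -24 + 6 = -18)
m*(r(-10, 1) + Q) = 5859*(2 - 18) = 5859*(-16) = -93744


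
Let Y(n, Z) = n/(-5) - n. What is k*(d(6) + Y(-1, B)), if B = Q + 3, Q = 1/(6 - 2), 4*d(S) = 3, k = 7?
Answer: 273/20 ≈ 13.650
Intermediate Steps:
d(S) = ¾ (d(S) = (¼)*3 = ¾)
Q = ¼ (Q = 1/4 = ¼ ≈ 0.25000)
B = 13/4 (B = ¼ + 3 = 13/4 ≈ 3.2500)
Y(n, Z) = -6*n/5 (Y(n, Z) = n*(-⅕) - n = -n/5 - n = -6*n/5)
k*(d(6) + Y(-1, B)) = 7*(¾ - 6/5*(-1)) = 7*(¾ + 6/5) = 7*(39/20) = 273/20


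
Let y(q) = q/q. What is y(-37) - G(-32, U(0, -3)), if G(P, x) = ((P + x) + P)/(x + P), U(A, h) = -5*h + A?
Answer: -32/17 ≈ -1.8824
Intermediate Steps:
U(A, h) = A - 5*h
G(P, x) = (x + 2*P)/(P + x)
y(q) = 1
y(-37) - G(-32, U(0, -3)) = 1 - ((0 - 5*(-3)) + 2*(-32))/(-32 + (0 - 5*(-3))) = 1 - ((0 + 15) - 64)/(-32 + (0 + 15)) = 1 - (15 - 64)/(-32 + 15) = 1 - (-49)/(-17) = 1 - (-1)*(-49)/17 = 1 - 1*49/17 = 1 - 49/17 = -32/17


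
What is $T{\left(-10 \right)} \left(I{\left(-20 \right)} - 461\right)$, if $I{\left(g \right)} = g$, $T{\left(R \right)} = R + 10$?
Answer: $0$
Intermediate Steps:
$T{\left(R \right)} = 10 + R$
$T{\left(-10 \right)} \left(I{\left(-20 \right)} - 461\right) = \left(10 - 10\right) \left(-20 - 461\right) = 0 \left(-481\right) = 0$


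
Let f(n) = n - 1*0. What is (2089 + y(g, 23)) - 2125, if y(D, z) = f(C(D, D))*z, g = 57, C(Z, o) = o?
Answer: 1275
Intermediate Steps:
f(n) = n (f(n) = n + 0 = n)
y(D, z) = D*z
(2089 + y(g, 23)) - 2125 = (2089 + 57*23) - 2125 = (2089 + 1311) - 2125 = 3400 - 2125 = 1275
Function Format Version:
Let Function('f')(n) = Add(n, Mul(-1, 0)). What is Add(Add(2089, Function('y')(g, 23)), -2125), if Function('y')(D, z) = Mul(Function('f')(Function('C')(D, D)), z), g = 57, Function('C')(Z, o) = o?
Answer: 1275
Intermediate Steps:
Function('f')(n) = n (Function('f')(n) = Add(n, 0) = n)
Function('y')(D, z) = Mul(D, z)
Add(Add(2089, Function('y')(g, 23)), -2125) = Add(Add(2089, Mul(57, 23)), -2125) = Add(Add(2089, 1311), -2125) = Add(3400, -2125) = 1275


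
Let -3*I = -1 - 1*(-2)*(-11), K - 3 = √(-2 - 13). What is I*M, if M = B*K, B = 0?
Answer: 0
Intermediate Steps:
K = 3 + I*√15 (K = 3 + √(-2 - 13) = 3 + √(-15) = 3 + I*√15 ≈ 3.0 + 3.873*I)
M = 0 (M = 0*(3 + I*√15) = 0)
I = 23/3 (I = -(-1 - 1*(-2)*(-11))/3 = -(-1 + 2*(-11))/3 = -(-1 - 22)/3 = -⅓*(-23) = 23/3 ≈ 7.6667)
I*M = (23/3)*0 = 0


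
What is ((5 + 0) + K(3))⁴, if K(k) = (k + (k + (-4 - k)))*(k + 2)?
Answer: 0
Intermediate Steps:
K(k) = (-4 + k)*(2 + k) (K(k) = (k - 4)*(2 + k) = (-4 + k)*(2 + k))
((5 + 0) + K(3))⁴ = ((5 + 0) + (-8 + 3² - 2*3))⁴ = (5 + (-8 + 9 - 6))⁴ = (5 - 5)⁴ = 0⁴ = 0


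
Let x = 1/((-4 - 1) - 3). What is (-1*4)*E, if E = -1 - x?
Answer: 7/2 ≈ 3.5000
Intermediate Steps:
x = -⅛ (x = 1/(-5 - 3) = 1/(-8) = -⅛ ≈ -0.12500)
E = -7/8 (E = -1 - 1*(-⅛) = -1 + ⅛ = -7/8 ≈ -0.87500)
(-1*4)*E = -1*4*(-7/8) = -4*(-7/8) = 7/2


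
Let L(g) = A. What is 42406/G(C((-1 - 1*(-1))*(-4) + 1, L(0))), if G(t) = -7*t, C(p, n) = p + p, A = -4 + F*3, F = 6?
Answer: -3029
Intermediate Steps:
A = 14 (A = -4 + 6*3 = -4 + 18 = 14)
L(g) = 14
C(p, n) = 2*p
42406/G(C((-1 - 1*(-1))*(-4) + 1, L(0))) = 42406/((-14*((-1 - 1*(-1))*(-4) + 1))) = 42406/((-14*((-1 + 1)*(-4) + 1))) = 42406/((-14*(0*(-4) + 1))) = 42406/((-14*(0 + 1))) = 42406/((-14)) = 42406/((-7*2)) = 42406/(-14) = 42406*(-1/14) = -3029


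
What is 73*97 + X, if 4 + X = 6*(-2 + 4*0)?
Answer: 7065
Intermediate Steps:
X = -16 (X = -4 + 6*(-2 + 4*0) = -4 + 6*(-2 + 0) = -4 + 6*(-2) = -4 - 12 = -16)
73*97 + X = 73*97 - 16 = 7081 - 16 = 7065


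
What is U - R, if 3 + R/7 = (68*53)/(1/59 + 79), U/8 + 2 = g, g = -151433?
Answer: -403522165/333 ≈ -1.2118e+6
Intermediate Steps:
U = -1211480 (U = -16 + 8*(-151433) = -16 - 1211464 = -1211480)
R = 99325/333 (R = -21 + 7*((68*53)/(1/59 + 79)) = -21 + 7*(3604/(1/59 + 79)) = -21 + 7*(3604/(4662/59)) = -21 + 7*(3604*(59/4662)) = -21 + 7*(106318/2331) = -21 + 106318/333 = 99325/333 ≈ 298.27)
U - R = -1211480 - 1*99325/333 = -1211480 - 99325/333 = -403522165/333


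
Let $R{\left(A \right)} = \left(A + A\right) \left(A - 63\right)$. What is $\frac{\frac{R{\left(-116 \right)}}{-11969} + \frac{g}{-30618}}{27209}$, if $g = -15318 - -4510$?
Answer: $- \frac{11654524}{101746901061} \approx -0.00011454$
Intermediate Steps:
$g = -10808$ ($g = -15318 + 4510 = -10808$)
$R{\left(A \right)} = 2 A \left(-63 + A\right)$
$\frac{\frac{R{\left(-116 \right)}}{-11969} + \frac{g}{-30618}}{27209} = \frac{\frac{2 \left(-116\right) \left(-63 - 116\right)}{-11969} - \frac{10808}{-30618}}{27209} = \left(2 \left(-116\right) \left(-179\right) \left(- \frac{1}{11969}\right) - - \frac{772}{2187}\right) \frac{1}{27209} = \left(41528 \left(- \frac{1}{11969}\right) + \frac{772}{2187}\right) \frac{1}{27209} = \left(- \frac{41528}{11969} + \frac{772}{2187}\right) \frac{1}{27209} = \left(- \frac{81581668}{26176203}\right) \frac{1}{27209} = - \frac{11654524}{101746901061}$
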